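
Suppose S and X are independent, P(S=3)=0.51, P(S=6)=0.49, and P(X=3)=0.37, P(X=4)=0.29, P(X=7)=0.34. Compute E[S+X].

9.12

E[S+X] = Σ_s Σ_x (s+x) · P(S=s)P(X=x)
 = 6·0.1887 + 7·0.1479 + 10·0.1734 + 9·0.1813 + 10·0.1421 + 13·0.1666
 = 1.1322 + 1.0353 + 1.734 + 1.6317 + 1.421 + 2.1658
 = 9.12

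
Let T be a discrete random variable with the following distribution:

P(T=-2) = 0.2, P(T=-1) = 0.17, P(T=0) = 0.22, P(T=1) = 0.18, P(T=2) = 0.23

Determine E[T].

E[T] = Σ t·P(T=t)
 = (-2)·0.2 + (-1)·0.17 + 0·0.22 + 1·0.18 + 2·0.23
 = (-0.4) + (-0.17) + 0 + 0.18 + 0.46
 = 0.07

0.07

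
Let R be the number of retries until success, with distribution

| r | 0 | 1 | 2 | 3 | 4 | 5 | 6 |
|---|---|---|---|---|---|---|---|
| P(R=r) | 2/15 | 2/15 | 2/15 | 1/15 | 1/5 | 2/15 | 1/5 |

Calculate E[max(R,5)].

5.2

E[max(R,5)] = Σ max(r,5)·P(R=r)
 = 5·2/15 + 5·2/15 + 5·2/15 + 5·1/15 + 5·1/5 + 5·2/15 + 6·1/5
 = 2/3 + 2/3 + 2/3 + 1/3 + 1 + 2/3 + 6/5
 = 26/5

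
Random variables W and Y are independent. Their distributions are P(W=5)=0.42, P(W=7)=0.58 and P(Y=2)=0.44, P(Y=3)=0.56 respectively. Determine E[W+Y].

8.72

E[W+Y] = Σ_w Σ_y (w+y) · P(W=w)P(Y=y)
 = 7·0.1848 + 8·0.2352 + 9·0.2552 + 10·0.3248
 = 1.2936 + 1.8816 + 2.2968 + 3.248
 = 8.72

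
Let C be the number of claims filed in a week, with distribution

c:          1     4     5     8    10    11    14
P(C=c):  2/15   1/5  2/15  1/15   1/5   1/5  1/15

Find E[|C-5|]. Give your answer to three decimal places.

E[|C-5|] = Σ |c-5|·P(C=c)
 = 4·2/15 + 1·1/5 + 0·2/15 + 3·1/15 + 5·1/5 + 6·1/5 + 9·1/15
 = 8/15 + 1/5 + 0 + 1/5 + 1 + 6/5 + 3/5
 = 56/15

3.733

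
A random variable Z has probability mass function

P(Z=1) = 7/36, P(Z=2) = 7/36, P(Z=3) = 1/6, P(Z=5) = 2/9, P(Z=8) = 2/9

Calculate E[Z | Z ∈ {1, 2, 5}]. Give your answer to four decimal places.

2.7727

P(Z ∈ {1, 2, 5}) = 7/36 + 7/36 + 2/9 = 11/18.
E[Z | Z ∈ {1, 2, 5}] = [1·7/36 + 2·7/36 + 5·2/9] / (11/18)
 = 61/36 / (11/18)
 = 61/22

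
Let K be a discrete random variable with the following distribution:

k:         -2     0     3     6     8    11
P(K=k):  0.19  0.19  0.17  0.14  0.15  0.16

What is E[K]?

3.93

E[K] = Σ k·P(K=k)
 = (-2)·0.19 + 0·0.19 + 3·0.17 + 6·0.14 + 8·0.15 + 11·0.16
 = (-0.38) + 0 + 0.51 + 0.84 + 1.2 + 1.76
 = 3.93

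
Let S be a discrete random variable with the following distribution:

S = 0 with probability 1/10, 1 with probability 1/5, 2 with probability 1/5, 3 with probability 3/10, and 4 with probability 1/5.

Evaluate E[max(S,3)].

E[max(S,3)] = Σ max(s,3)·P(S=s)
 = 3·1/10 + 3·1/5 + 3·1/5 + 3·3/10 + 4·1/5
 = 3/10 + 3/5 + 3/5 + 9/10 + 4/5
 = 16/5

3.2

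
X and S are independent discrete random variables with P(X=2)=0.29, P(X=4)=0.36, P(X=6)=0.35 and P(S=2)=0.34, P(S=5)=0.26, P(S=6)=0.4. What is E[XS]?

18.0456

E[XS] = Σ_x Σ_s xs · P(X=x)P(S=s)
 = 4·0.0986 + 10·0.0754 + 12·0.116 + 8·0.1224 + 20·0.0936 + 24·0.144 + 12·0.119 + 30·0.091 + 36·0.14
 = 0.3944 + 0.754 + 1.392 + 0.9792 + 1.872 + 3.456 + 1.428 + 2.73 + 5.04
 = 18.0456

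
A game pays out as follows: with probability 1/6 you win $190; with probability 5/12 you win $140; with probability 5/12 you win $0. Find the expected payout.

E[payout] = 190·1/6 + 140·5/12 + 0·5/12
 = 95/3 + 175/3 + 0
 = 90

90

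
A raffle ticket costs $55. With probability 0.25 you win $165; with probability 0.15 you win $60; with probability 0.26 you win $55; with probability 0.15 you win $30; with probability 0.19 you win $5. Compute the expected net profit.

E[payout] = 165·0.25 + 60·0.15 + 55·0.26 + 30·0.15 + 5·0.19
 = 41.25 + 9 + 14.3 + 4.5 + 0.95
 = 70
Net = 70 - 55 = 15

15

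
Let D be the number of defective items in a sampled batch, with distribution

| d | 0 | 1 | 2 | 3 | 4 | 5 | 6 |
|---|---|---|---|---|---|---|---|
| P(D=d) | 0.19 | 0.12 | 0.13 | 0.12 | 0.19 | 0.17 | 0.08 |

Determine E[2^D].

15.51

E[2^D] = Σ 2^d·P(D=d)
 = 1·0.19 + 2·0.12 + 4·0.13 + 8·0.12 + 16·0.19 + 32·0.17 + 64·0.08
 = 0.19 + 0.24 + 0.52 + 0.96 + 3.04 + 5.44 + 5.12
 = 15.51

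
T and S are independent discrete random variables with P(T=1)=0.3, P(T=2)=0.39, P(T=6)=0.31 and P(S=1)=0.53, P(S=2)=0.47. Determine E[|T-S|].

E[|T-S|] = Σ_t Σ_s |t-s| · P(T=t)P(S=s)
 = 0·0.159 + 1·0.141 + 1·0.2067 + 0·0.1833 + 5·0.1643 + 4·0.1457
 = 0 + 0.141 + 0.2067 + 0 + 0.8215 + 0.5828
 = 1.752

1.752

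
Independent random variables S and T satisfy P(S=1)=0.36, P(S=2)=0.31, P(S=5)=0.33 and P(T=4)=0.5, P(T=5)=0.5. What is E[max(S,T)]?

4.665

E[max(S,T)] = Σ_s Σ_t max(s,t) · P(S=s)P(T=t)
 = 4·0.18 + 5·0.18 + 4·0.155 + 5·0.155 + 5·0.165 + 5·0.165
 = 0.72 + 0.9 + 0.62 + 0.775 + 0.825 + 0.825
 = 4.665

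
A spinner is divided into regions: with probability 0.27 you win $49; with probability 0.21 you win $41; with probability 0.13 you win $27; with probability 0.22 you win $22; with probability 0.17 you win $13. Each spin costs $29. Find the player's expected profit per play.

3.4

E[payout] = 49·0.27 + 41·0.21 + 27·0.13 + 22·0.22 + 13·0.17
 = 13.23 + 8.61 + 3.51 + 4.84 + 2.21
 = 32.4
Net = 32.4 - 29 = 3.4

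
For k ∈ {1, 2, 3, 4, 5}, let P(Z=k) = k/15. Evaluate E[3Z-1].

10

E[3Z-1] = Σ (3z-1)·P(Z=z)
 = 2·1/15 + 5·2/15 + 8·1/5 + 11·4/15 + 14·1/3
 = 2/15 + 2/3 + 8/5 + 44/15 + 14/3
 = 10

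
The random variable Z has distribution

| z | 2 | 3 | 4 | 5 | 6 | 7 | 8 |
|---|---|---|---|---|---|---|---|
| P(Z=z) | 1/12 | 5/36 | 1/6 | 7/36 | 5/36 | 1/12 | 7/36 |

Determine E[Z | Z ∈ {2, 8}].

6.2

P(Z ∈ {2, 8}) = 1/12 + 7/36 = 5/18.
E[Z | Z ∈ {2, 8}] = [2·1/12 + 8·7/36] / (5/18)
 = 31/18 / (5/18)
 = 31/5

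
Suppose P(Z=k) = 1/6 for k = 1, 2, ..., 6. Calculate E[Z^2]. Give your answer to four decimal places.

15.1667

E[Z^2] = Σ z^2·P(Z=z)
 = 1·1/6 + 4·1/6 + 9·1/6 + 16·1/6 + 25·1/6 + 36·1/6
 = 1/6 + 2/3 + 3/2 + 8/3 + 25/6 + 6
 = 91/6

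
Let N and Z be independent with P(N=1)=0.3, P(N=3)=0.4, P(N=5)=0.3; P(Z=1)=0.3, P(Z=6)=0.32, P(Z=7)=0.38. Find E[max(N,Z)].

5.48

E[max(N,Z)] = Σ_n Σ_z max(n,z) · P(N=n)P(Z=z)
 = 1·0.09 + 6·0.096 + 7·0.114 + 3·0.12 + 6·0.128 + 7·0.152 + 5·0.09 + 6·0.096 + 7·0.114
 = 0.09 + 0.576 + 0.798 + 0.36 + 0.768 + 1.064 + 0.45 + 0.576 + 0.798
 = 5.48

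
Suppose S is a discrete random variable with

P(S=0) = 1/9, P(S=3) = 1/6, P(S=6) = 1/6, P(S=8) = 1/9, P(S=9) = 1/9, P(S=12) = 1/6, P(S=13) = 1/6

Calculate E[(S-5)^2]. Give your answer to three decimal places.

25.222

E[(S-5)^2] = Σ (s-5)^2·P(S=s)
 = 25·1/9 + 4·1/6 + 1·1/6 + 9·1/9 + 16·1/9 + 49·1/6 + 64·1/6
 = 25/9 + 2/3 + 1/6 + 1 + 16/9 + 49/6 + 32/3
 = 227/9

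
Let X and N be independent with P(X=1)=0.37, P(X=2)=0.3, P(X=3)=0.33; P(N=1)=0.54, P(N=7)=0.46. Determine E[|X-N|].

E[|X-N|] = Σ_x Σ_n |x-n| · P(X=x)P(N=n)
 = 0·0.1998 + 6·0.1702 + 1·0.162 + 5·0.138 + 2·0.1782 + 4·0.1518
 = 0 + 1.0212 + 0.162 + 0.69 + 0.3564 + 0.6072
 = 2.8368

2.8368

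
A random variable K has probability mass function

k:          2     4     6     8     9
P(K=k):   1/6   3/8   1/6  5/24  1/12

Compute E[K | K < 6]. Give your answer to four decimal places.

P(K < 6) = 1/6 + 3/8 = 13/24.
E[K | K < 6] = [2·1/6 + 4·3/8] / (13/24)
 = 11/6 / (13/24)
 = 44/13

3.3846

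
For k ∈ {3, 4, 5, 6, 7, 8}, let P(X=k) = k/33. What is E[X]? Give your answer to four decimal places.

6.0303

E[X] = Σ x·P(X=x)
 = 3·1/11 + 4·4/33 + 5·5/33 + 6·2/11 + 7·7/33 + 8·8/33
 = 3/11 + 16/33 + 25/33 + 12/11 + 49/33 + 64/33
 = 199/33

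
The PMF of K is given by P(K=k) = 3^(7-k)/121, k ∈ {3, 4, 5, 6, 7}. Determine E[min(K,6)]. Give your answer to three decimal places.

3.471

E[min(K,6)] = Σ min(k,6)·P(K=k)
 = 3·81/121 + 4·27/121 + 5·9/121 + 6·3/121 + 6·1/121
 = 243/121 + 108/121 + 45/121 + 18/121 + 6/121
 = 420/121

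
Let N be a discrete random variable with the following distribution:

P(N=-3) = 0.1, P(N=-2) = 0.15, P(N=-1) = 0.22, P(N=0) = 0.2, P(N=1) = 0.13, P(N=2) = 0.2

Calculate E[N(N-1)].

2.94

E[N(N-1)] = Σ n(n-1)·P(N=n)
 = 12·0.1 + 6·0.15 + 2·0.22 + 0·0.2 + 0·0.13 + 2·0.2
 = 1.2 + 0.9 + 0.44 + 0 + 0 + 0.4
 = 2.94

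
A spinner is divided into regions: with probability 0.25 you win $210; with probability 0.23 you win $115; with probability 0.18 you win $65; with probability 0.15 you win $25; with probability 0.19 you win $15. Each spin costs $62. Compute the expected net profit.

E[payout] = 210·0.25 + 115·0.23 + 65·0.18 + 25·0.15 + 15·0.19
 = 52.5 + 26.45 + 11.7 + 3.75 + 2.85
 = 97.25
Net = 97.25 - 62 = 35.25

35.25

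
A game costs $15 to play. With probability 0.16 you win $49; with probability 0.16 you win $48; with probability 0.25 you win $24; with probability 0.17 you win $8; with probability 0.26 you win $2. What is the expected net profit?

E[payout] = 49·0.16 + 48·0.16 + 24·0.25 + 8·0.17 + 2·0.26
 = 7.84 + 7.68 + 6 + 1.36 + 0.52
 = 23.4
Net = 23.4 - 15 = 8.4

8.4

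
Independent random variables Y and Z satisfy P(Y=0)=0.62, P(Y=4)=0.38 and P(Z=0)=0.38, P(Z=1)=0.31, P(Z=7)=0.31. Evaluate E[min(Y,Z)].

0.589

E[min(Y,Z)] = Σ_y Σ_z min(y,z) · P(Y=y)P(Z=z)
 = 0·0.2356 + 0·0.1922 + 0·0.1922 + 0·0.1444 + 1·0.1178 + 4·0.1178
 = 0 + 0 + 0 + 0 + 0.1178 + 0.4712
 = 0.589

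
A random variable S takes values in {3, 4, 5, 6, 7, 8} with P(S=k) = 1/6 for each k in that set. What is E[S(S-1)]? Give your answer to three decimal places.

E[S(S-1)] = Σ s(s-1)·P(S=s)
 = 6·1/6 + 12·1/6 + 20·1/6 + 30·1/6 + 42·1/6 + 56·1/6
 = 1 + 2 + 10/3 + 5 + 7 + 28/3
 = 83/3

27.667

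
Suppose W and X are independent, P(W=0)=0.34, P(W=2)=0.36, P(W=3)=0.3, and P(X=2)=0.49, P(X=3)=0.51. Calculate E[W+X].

E[W+X] = Σ_w Σ_x (w+x) · P(W=w)P(X=x)
 = 2·0.1666 + 3·0.1734 + 4·0.1764 + 5·0.1836 + 5·0.147 + 6·0.153
 = 0.3332 + 0.5202 + 0.7056 + 0.918 + 0.735 + 0.918
 = 4.13

4.13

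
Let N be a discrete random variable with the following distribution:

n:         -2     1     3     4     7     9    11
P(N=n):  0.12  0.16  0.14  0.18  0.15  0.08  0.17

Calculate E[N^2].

39.18

E[N^2] = Σ n^2·P(N=n)
 = 4·0.12 + 1·0.16 + 9·0.14 + 16·0.18 + 49·0.15 + 81·0.08 + 121·0.17
 = 0.48 + 0.16 + 1.26 + 2.88 + 7.35 + 6.48 + 20.57
 = 39.18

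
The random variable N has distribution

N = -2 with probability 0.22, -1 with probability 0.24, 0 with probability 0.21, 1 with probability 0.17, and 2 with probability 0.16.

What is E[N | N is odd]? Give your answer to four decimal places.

P(N is odd) = 0.24 + 0.17 = 0.41.
E[N | N is odd] = [(-1)·0.24 + 1·0.17] / 0.41
 = -0.07 / 0.41
 = -7/41

-0.1707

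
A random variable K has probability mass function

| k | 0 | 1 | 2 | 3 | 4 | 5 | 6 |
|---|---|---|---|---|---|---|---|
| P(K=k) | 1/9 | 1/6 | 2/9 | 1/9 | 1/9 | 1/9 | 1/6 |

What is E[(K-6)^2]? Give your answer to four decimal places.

E[(K-6)^2] = Σ (k-6)^2·P(K=k)
 = 36·1/9 + 25·1/6 + 16·2/9 + 9·1/9 + 4·1/9 + 1·1/9 + 0·1/6
 = 4 + 25/6 + 32/9 + 1 + 4/9 + 1/9 + 0
 = 239/18

13.2778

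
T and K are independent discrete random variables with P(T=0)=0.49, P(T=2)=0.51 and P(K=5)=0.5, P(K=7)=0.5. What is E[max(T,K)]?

E[max(T,K)] = Σ_t Σ_k max(t,k) · P(T=t)P(K=k)
 = 5·0.245 + 7·0.245 + 5·0.255 + 7·0.255
 = 1.225 + 1.715 + 1.275 + 1.785
 = 6

6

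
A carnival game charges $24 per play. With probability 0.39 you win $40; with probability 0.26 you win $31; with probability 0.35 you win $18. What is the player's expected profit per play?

E[payout] = 40·0.39 + 31·0.26 + 18·0.35
 = 15.6 + 8.06 + 6.3
 = 29.96
Net = 29.96 - 24 = 5.96

5.96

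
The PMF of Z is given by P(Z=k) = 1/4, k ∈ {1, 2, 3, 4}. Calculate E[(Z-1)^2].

E[(Z-1)^2] = Σ (z-1)^2·P(Z=z)
 = 0·1/4 + 1·1/4 + 4·1/4 + 9·1/4
 = 0 + 1/4 + 1 + 9/4
 = 7/2

3.5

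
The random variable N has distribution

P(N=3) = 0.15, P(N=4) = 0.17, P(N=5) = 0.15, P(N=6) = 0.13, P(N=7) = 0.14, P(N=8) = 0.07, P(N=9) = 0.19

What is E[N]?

E[N] = Σ n·P(N=n)
 = 3·0.15 + 4·0.17 + 5·0.15 + 6·0.13 + 7·0.14 + 8·0.07 + 9·0.19
 = 0.45 + 0.68 + 0.75 + 0.78 + 0.98 + 0.56 + 1.71
 = 5.91

5.91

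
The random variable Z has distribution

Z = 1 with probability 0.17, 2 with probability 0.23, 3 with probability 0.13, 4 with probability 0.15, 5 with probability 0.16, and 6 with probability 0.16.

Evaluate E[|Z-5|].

E[|Z-5|] = Σ |z-5|·P(Z=z)
 = 4·0.17 + 3·0.23 + 2·0.13 + 1·0.15 + 0·0.16 + 1·0.16
 = 0.68 + 0.69 + 0.26 + 0.15 + 0 + 0.16
 = 1.94

1.94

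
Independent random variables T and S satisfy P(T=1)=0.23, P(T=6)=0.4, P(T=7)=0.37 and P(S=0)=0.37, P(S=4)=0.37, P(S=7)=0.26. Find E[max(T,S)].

5.9381

E[max(T,S)] = Σ_t Σ_s max(t,s) · P(T=t)P(S=s)
 = 1·0.0851 + 4·0.0851 + 7·0.0598 + 6·0.148 + 6·0.148 + 7·0.104 + 7·0.1369 + 7·0.1369 + 7·0.0962
 = 0.0851 + 0.3404 + 0.4186 + 0.888 + 0.888 + 0.728 + 0.9583 + 0.9583 + 0.6734
 = 5.9381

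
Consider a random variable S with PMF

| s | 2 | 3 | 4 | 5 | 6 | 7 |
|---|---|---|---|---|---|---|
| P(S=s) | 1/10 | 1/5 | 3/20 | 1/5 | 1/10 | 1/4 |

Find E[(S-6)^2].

E[(S-6)^2] = Σ (s-6)^2·P(S=s)
 = 16·1/10 + 9·1/5 + 4·3/20 + 1·1/5 + 0·1/10 + 1·1/4
 = 8/5 + 9/5 + 3/5 + 1/5 + 0 + 1/4
 = 89/20

4.45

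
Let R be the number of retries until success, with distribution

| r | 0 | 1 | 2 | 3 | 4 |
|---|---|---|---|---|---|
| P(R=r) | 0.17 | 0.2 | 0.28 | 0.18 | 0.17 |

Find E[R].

1.98

E[R] = Σ r·P(R=r)
 = 0·0.17 + 1·0.2 + 2·0.28 + 3·0.18 + 4·0.17
 = 0 + 0.2 + 0.56 + 0.54 + 0.68
 = 1.98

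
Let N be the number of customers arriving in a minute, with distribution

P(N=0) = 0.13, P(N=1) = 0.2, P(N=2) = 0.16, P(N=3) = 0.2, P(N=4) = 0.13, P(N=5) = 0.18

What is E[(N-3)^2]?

E[(N-3)^2] = Σ (n-3)^2·P(N=n)
 = 9·0.13 + 4·0.2 + 1·0.16 + 0·0.2 + 1·0.13 + 4·0.18
 = 1.17 + 0.8 + 0.16 + 0 + 0.13 + 0.72
 = 2.98

2.98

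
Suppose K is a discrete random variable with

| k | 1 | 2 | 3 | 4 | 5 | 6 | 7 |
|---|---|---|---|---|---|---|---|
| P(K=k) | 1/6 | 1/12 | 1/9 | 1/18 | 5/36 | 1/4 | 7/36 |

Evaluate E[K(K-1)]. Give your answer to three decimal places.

E[K(K-1)] = Σ k(k-1)·P(K=k)
 = 0·1/6 + 2·1/12 + 6·1/9 + 12·1/18 + 20·5/36 + 30·1/4 + 42·7/36
 = 0 + 1/6 + 2/3 + 2/3 + 25/9 + 15/2 + 49/6
 = 359/18

19.944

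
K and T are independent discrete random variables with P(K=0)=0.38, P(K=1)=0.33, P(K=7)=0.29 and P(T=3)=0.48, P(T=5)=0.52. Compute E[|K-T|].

3.3968

E[|K-T|] = Σ_k Σ_t |k-t| · P(K=k)P(T=t)
 = 3·0.1824 + 5·0.1976 + 2·0.1584 + 4·0.1716 + 4·0.1392 + 2·0.1508
 = 0.5472 + 0.988 + 0.3168 + 0.6864 + 0.5568 + 0.3016
 = 3.3968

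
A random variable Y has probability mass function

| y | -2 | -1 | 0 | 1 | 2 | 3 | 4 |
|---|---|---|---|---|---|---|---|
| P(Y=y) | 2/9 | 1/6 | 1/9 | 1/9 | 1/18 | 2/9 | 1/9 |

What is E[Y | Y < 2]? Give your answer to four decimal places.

-0.8182

P(Y < 2) = 2/9 + 1/6 + 1/9 + 1/9 = 11/18.
E[Y | Y < 2] = [(-2)·2/9 + (-1)·1/6 + 0·1/9 + 1·1/9] / (11/18)
 = -1/2 / (11/18)
 = -9/11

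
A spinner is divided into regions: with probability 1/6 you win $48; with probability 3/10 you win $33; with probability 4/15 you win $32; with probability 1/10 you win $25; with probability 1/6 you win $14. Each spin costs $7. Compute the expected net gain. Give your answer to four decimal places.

E[payout] = 48·1/6 + 33·3/10 + 32·4/15 + 25·1/10 + 14·1/6
 = 8 + 99/10 + 128/15 + 5/2 + 7/3
 = 469/15
Net = 469/15 - 7 = 364/15

24.2667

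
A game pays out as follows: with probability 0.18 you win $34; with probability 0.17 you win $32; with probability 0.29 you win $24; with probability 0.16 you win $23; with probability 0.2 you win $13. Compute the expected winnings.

E[payout] = 34·0.18 + 32·0.17 + 24·0.29 + 23·0.16 + 13·0.2
 = 6.12 + 5.44 + 6.96 + 3.68 + 2.6
 = 24.8

24.8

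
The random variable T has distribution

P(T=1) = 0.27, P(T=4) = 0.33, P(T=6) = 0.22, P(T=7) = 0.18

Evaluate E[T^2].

E[T^2] = Σ t^2·P(T=t)
 = 1·0.27 + 16·0.33 + 36·0.22 + 49·0.18
 = 0.27 + 5.28 + 7.92 + 8.82
 = 22.29

22.29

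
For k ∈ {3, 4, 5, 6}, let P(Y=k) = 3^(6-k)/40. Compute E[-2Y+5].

E[-2Y+5] = Σ (-2y+5)·P(Y=y)
 = (-1)·27/40 + (-3)·9/40 + (-5)·3/40 + (-7)·1/40
 = (-27/40) + (-27/40) + (-3/8) + (-7/40)
 = -19/10

-1.9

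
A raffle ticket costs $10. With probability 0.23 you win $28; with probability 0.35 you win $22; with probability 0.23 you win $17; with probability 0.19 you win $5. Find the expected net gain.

9

E[payout] = 28·0.23 + 22·0.35 + 17·0.23 + 5·0.19
 = 6.44 + 7.7 + 3.91 + 0.95
 = 19
Net = 19 - 10 = 9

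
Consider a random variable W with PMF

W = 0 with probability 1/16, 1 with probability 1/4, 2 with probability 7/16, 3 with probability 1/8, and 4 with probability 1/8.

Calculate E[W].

E[W] = Σ w·P(W=w)
 = 0·1/16 + 1·1/4 + 2·7/16 + 3·1/8 + 4·1/8
 = 0 + 1/4 + 7/8 + 3/8 + 1/2
 = 2

2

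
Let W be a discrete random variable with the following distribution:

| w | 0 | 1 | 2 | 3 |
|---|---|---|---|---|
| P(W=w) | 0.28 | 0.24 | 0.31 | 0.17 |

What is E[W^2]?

E[W^2] = Σ w^2·P(W=w)
 = 0·0.28 + 1·0.24 + 4·0.31 + 9·0.17
 = 0 + 0.24 + 1.24 + 1.53
 = 3.01

3.01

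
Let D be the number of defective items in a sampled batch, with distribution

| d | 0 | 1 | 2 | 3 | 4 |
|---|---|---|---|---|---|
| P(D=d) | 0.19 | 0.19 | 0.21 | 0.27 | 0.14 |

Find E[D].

E[D] = Σ d·P(D=d)
 = 0·0.19 + 1·0.19 + 2·0.21 + 3·0.27 + 4·0.14
 = 0 + 0.19 + 0.42 + 0.81 + 0.56
 = 1.98

1.98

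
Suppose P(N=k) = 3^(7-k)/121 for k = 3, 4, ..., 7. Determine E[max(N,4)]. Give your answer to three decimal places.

4.149

E[max(N,4)] = Σ max(n,4)·P(N=n)
 = 4·81/121 + 4·27/121 + 5·9/121 + 6·3/121 + 7·1/121
 = 324/121 + 108/121 + 45/121 + 18/121 + 7/121
 = 502/121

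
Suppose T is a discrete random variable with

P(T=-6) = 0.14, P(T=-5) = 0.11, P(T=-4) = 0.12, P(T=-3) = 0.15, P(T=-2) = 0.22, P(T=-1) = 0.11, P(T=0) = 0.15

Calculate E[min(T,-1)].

E[min(T,-1)] = Σ min(t,-1)·P(T=t)
 = (-6)·0.14 + (-5)·0.11 + (-4)·0.12 + (-3)·0.15 + (-2)·0.22 + (-1)·0.11 + (-1)·0.15
 = (-0.84) + (-0.55) + (-0.48) + (-0.45) + (-0.44) + (-0.11) + (-0.15)
 = -3.02

-3.02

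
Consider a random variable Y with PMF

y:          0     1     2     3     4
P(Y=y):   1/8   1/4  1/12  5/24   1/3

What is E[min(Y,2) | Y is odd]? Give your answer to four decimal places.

P(Y is odd) = 1/4 + 5/24 = 11/24.
E[min(Y,2) | Y is odd] = [1·1/4 + 2·5/24] / (11/24)
 = 2/3 / (11/24)
 = 16/11

1.4545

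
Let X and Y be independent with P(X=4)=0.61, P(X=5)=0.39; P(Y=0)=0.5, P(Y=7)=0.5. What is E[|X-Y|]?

E[|X-Y|] = Σ_x Σ_y |x-y| · P(X=x)P(Y=y)
 = 4·0.305 + 3·0.305 + 5·0.195 + 2·0.195
 = 1.22 + 0.915 + 0.975 + 0.39
 = 3.5

3.5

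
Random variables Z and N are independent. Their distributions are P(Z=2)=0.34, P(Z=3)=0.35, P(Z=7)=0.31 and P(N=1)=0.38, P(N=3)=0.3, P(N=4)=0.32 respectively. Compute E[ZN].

9.984

E[ZN] = Σ_z Σ_n zn · P(Z=z)P(N=n)
 = 2·0.1292 + 6·0.102 + 8·0.1088 + 3·0.133 + 9·0.105 + 12·0.112 + 7·0.1178 + 21·0.093 + 28·0.0992
 = 0.2584 + 0.612 + 0.8704 + 0.399 + 0.945 + 1.344 + 0.8246 + 1.953 + 2.7776
 = 9.984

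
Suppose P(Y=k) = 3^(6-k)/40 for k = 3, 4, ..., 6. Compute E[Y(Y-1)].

9

E[Y(Y-1)] = Σ y(y-1)·P(Y=y)
 = 6·27/40 + 12·9/40 + 20·3/40 + 30·1/40
 = 81/20 + 27/10 + 3/2 + 3/4
 = 9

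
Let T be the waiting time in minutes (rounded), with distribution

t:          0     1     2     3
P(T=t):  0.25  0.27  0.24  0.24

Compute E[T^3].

E[T^3] = Σ t^3·P(T=t)
 = 0·0.25 + 1·0.27 + 8·0.24 + 27·0.24
 = 0 + 0.27 + 1.92 + 6.48
 = 8.67

8.67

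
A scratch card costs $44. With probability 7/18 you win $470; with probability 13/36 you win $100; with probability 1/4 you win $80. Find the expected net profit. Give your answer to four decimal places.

E[payout] = 470·7/18 + 100·13/36 + 80·1/4
 = 1645/9 + 325/9 + 20
 = 2150/9
Net = 2150/9 - 44 = 1754/9

194.8889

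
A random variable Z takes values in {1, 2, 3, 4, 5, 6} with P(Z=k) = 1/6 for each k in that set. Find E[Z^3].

E[Z^3] = Σ z^3·P(Z=z)
 = 1·1/6 + 8·1/6 + 27·1/6 + 64·1/6 + 125·1/6 + 216·1/6
 = 1/6 + 4/3 + 9/2 + 32/3 + 125/6 + 36
 = 147/2

73.5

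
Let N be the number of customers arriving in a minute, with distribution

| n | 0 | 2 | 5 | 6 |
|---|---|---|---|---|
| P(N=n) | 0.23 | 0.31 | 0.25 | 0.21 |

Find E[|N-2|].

2.05

E[|N-2|] = Σ |n-2|·P(N=n)
 = 2·0.23 + 0·0.31 + 3·0.25 + 4·0.21
 = 0.46 + 0 + 0.75 + 0.84
 = 2.05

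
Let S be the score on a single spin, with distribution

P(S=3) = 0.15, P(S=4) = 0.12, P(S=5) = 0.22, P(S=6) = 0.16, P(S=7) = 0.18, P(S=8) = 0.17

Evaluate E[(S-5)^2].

3.13

E[(S-5)^2] = Σ (s-5)^2·P(S=s)
 = 4·0.15 + 1·0.12 + 0·0.22 + 1·0.16 + 4·0.18 + 9·0.17
 = 0.6 + 0.12 + 0 + 0.16 + 0.72 + 1.53
 = 3.13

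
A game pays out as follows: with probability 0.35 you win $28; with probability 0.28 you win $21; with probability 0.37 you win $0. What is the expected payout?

E[payout] = 28·0.35 + 21·0.28 + 0·0.37
 = 9.8 + 5.88 + 0
 = 15.68

15.68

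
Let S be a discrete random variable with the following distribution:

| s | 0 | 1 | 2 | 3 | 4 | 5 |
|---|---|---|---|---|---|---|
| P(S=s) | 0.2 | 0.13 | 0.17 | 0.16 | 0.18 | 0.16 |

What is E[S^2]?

9.13

E[S^2] = Σ s^2·P(S=s)
 = 0·0.2 + 1·0.13 + 4·0.17 + 9·0.16 + 16·0.18 + 25·0.16
 = 0 + 0.13 + 0.68 + 1.44 + 2.88 + 4
 = 9.13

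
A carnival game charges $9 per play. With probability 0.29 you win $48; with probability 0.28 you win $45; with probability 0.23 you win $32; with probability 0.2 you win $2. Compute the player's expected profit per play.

E[payout] = 48·0.29 + 45·0.28 + 32·0.23 + 2·0.2
 = 13.92 + 12.6 + 7.36 + 0.4
 = 34.28
Net = 34.28 - 9 = 25.28

25.28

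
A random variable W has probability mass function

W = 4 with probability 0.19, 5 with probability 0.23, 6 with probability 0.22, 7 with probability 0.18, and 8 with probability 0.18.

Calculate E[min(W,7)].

5.75

E[min(W,7)] = Σ min(w,7)·P(W=w)
 = 4·0.19 + 5·0.23 + 6·0.22 + 7·0.18 + 7·0.18
 = 0.76 + 1.15 + 1.32 + 1.26 + 1.26
 = 5.75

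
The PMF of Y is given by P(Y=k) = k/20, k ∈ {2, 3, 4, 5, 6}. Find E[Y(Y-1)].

E[Y(Y-1)] = Σ y(y-1)·P(Y=y)
 = 2·1/10 + 6·3/20 + 12·1/5 + 20·1/4 + 30·3/10
 = 1/5 + 9/10 + 12/5 + 5 + 9
 = 35/2

17.5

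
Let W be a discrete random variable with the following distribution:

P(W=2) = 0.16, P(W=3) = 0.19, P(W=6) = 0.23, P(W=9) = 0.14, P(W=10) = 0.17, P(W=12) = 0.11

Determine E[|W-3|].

3.87

E[|W-3|] = Σ |w-3|·P(W=w)
 = 1·0.16 + 0·0.19 + 3·0.23 + 6·0.14 + 7·0.17 + 9·0.11
 = 0.16 + 0 + 0.69 + 0.84 + 1.19 + 0.99
 = 3.87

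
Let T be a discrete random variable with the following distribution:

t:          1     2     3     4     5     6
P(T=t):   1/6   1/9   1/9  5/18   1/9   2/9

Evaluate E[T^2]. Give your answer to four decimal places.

E[T^2] = Σ t^2·P(T=t)
 = 1·1/6 + 4·1/9 + 9·1/9 + 16·5/18 + 25·1/9 + 36·2/9
 = 1/6 + 4/9 + 1 + 40/9 + 25/9 + 8
 = 101/6

16.8333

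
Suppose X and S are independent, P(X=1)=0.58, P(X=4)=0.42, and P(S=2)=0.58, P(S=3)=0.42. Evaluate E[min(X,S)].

1.5964

E[min(X,S)] = Σ_x Σ_s min(x,s) · P(X=x)P(S=s)
 = 1·0.3364 + 1·0.2436 + 2·0.2436 + 3·0.1764
 = 0.3364 + 0.2436 + 0.4872 + 0.5292
 = 1.5964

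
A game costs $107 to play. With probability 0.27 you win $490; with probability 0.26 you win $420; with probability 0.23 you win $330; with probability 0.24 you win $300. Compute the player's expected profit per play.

E[payout] = 490·0.27 + 420·0.26 + 330·0.23 + 300·0.24
 = 132.3 + 109.2 + 75.9 + 72
 = 389.4
Net = 389.4 - 107 = 282.4

282.4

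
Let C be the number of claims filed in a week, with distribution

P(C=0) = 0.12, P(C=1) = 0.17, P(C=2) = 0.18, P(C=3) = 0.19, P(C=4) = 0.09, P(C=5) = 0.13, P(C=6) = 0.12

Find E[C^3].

E[C^3] = Σ c^3·P(C=c)
 = 0·0.12 + 1·0.17 + 8·0.18 + 27·0.19 + 64·0.09 + 125·0.13 + 216·0.12
 = 0 + 0.17 + 1.44 + 5.13 + 5.76 + 16.25 + 25.92
 = 54.67

54.67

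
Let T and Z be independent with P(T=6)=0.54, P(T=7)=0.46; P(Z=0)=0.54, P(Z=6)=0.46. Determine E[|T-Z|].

E[|T-Z|] = Σ_t Σ_z |t-z| · P(T=t)P(Z=z)
 = 6·0.2916 + 0·0.2484 + 7·0.2484 + 1·0.2116
 = 1.7496 + 0 + 1.7388 + 0.2116
 = 3.7

3.7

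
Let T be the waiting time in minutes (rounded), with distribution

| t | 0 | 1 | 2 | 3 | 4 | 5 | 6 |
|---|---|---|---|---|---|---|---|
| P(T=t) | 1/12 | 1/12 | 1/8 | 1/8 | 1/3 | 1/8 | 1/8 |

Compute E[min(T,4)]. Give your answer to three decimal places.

E[min(T,4)] = Σ min(t,4)·P(T=t)
 = 0·1/12 + 1·1/12 + 2·1/8 + 3·1/8 + 4·1/3 + 4·1/8 + 4·1/8
 = 0 + 1/12 + 1/4 + 3/8 + 4/3 + 1/2 + 1/2
 = 73/24

3.042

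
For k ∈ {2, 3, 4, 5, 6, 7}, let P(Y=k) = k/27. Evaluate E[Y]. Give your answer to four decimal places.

E[Y] = Σ y·P(Y=y)
 = 2·2/27 + 3·1/9 + 4·4/27 + 5·5/27 + 6·2/9 + 7·7/27
 = 4/27 + 1/3 + 16/27 + 25/27 + 4/3 + 49/27
 = 139/27

5.1481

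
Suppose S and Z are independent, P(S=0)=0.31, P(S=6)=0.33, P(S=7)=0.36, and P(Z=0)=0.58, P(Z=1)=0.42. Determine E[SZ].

1.89

E[SZ] = Σ_s Σ_z sz · P(S=s)P(Z=z)
 = 0·0.1798 + 0·0.1302 + 0·0.1914 + 6·0.1386 + 0·0.2088 + 7·0.1512
 = 0 + 0 + 0 + 0.8316 + 0 + 1.0584
 = 1.89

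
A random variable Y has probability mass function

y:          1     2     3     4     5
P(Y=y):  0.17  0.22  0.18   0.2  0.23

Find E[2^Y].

13.22

E[2^Y] = Σ 2^y·P(Y=y)
 = 2·0.17 + 4·0.22 + 8·0.18 + 16·0.2 + 32·0.23
 = 0.34 + 0.88 + 1.44 + 3.2 + 7.36
 = 13.22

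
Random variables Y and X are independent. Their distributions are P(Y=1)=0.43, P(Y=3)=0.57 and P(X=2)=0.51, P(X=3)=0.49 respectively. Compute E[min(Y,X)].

E[min(Y,X)] = Σ_y Σ_x min(y,x) · P(Y=y)P(X=x)
 = 1·0.2193 + 1·0.2107 + 2·0.2907 + 3·0.2793
 = 0.2193 + 0.2107 + 0.5814 + 0.8379
 = 1.8493

1.8493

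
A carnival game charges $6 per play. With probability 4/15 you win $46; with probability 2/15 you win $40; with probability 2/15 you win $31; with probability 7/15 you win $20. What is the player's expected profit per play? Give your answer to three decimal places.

E[payout] = 46·4/15 + 40·2/15 + 31·2/15 + 20·7/15
 = 184/15 + 16/3 + 62/15 + 28/3
 = 466/15
Net = 466/15 - 6 = 376/15

25.067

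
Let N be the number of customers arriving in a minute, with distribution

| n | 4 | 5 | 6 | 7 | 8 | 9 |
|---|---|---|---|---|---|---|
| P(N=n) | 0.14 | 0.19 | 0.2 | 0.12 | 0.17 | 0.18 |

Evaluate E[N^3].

335.33

E[N^3] = Σ n^3·P(N=n)
 = 64·0.14 + 125·0.19 + 216·0.2 + 343·0.12 + 512·0.17 + 729·0.18
 = 8.96 + 23.75 + 43.2 + 41.16 + 87.04 + 131.22
 = 335.33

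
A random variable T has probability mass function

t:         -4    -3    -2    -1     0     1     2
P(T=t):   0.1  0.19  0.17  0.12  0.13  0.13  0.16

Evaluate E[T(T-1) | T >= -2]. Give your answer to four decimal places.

P(T >= -2) = 0.17 + 0.12 + 0.13 + 0.13 + 0.16 = 0.71.
E[T(T-1) | T >= -2] = [6·0.17 + 2·0.12 + 0·0.13 + 0·0.13 + 2·0.16] / 0.71
 = 1.58 / 0.71
 = 158/71

2.2254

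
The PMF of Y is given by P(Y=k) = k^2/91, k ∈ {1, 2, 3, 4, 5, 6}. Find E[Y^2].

E[Y^2] = Σ y^2·P(Y=y)
 = 1·1/91 + 4·4/91 + 9·9/91 + 16·16/91 + 25·25/91 + 36·36/91
 = 1/91 + 16/91 + 81/91 + 256/91 + 625/91 + 1296/91
 = 25

25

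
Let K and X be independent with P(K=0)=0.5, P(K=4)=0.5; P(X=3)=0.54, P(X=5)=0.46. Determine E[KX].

7.84

E[KX] = Σ_k Σ_x kx · P(K=k)P(X=x)
 = 0·0.27 + 0·0.23 + 12·0.27 + 20·0.23
 = 0 + 0 + 3.24 + 4.6
 = 7.84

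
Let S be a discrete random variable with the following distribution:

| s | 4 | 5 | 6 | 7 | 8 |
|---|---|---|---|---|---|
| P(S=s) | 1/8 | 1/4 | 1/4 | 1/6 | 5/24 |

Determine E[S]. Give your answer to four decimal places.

6.0833

E[S] = Σ s·P(S=s)
 = 4·1/8 + 5·1/4 + 6·1/4 + 7·1/6 + 8·5/24
 = 1/2 + 5/4 + 3/2 + 7/6 + 5/3
 = 73/12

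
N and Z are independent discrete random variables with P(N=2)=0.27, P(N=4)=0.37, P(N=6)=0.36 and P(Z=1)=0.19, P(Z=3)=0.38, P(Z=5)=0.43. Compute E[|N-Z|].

1.92

E[|N-Z|] = Σ_n Σ_z |n-z| · P(N=n)P(Z=z)
 = 1·0.0513 + 1·0.1026 + 3·0.1161 + 3·0.0703 + 1·0.1406 + 1·0.1591 + 5·0.0684 + 3·0.1368 + 1·0.1548
 = 0.0513 + 0.1026 + 0.3483 + 0.2109 + 0.1406 + 0.1591 + 0.342 + 0.4104 + 0.1548
 = 1.92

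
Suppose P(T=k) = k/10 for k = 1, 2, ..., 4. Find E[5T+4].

E[5T+4] = Σ (5t+4)·P(T=t)
 = 9·1/10 + 14·1/5 + 19·3/10 + 24·2/5
 = 9/10 + 14/5 + 57/10 + 48/5
 = 19

19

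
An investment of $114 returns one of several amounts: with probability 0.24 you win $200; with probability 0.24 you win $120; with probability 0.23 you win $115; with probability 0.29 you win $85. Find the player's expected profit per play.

E[payout] = 200·0.24 + 120·0.24 + 115·0.23 + 85·0.29
 = 48 + 28.8 + 26.45 + 24.65
 = 127.9
Net = 127.9 - 114 = 13.9

13.9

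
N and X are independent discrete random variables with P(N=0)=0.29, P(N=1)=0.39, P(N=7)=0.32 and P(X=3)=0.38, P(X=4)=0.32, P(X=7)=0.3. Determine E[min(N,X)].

1.8364

E[min(N,X)] = Σ_n Σ_x min(n,x) · P(N=n)P(X=x)
 = 0·0.1102 + 0·0.0928 + 0·0.087 + 1·0.1482 + 1·0.1248 + 1·0.117 + 3·0.1216 + 4·0.1024 + 7·0.096
 = 0 + 0 + 0 + 0.1482 + 0.1248 + 0.117 + 0.3648 + 0.4096 + 0.672
 = 1.8364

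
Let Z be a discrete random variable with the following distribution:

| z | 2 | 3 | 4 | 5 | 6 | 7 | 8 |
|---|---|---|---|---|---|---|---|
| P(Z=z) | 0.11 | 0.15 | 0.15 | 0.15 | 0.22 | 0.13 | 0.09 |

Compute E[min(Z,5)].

E[min(Z,5)] = Σ min(z,5)·P(Z=z)
 = 2·0.11 + 3·0.15 + 4·0.15 + 5·0.15 + 5·0.22 + 5·0.13 + 5·0.09
 = 0.22 + 0.45 + 0.6 + 0.75 + 1.1 + 0.65 + 0.45
 = 4.22

4.22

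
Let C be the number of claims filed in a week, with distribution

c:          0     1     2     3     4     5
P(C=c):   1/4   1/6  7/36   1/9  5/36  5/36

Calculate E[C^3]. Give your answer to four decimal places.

30.9722

E[C^3] = Σ c^3·P(C=c)
 = 0·1/4 + 1·1/6 + 8·7/36 + 27·1/9 + 64·5/36 + 125·5/36
 = 0 + 1/6 + 14/9 + 3 + 80/9 + 625/36
 = 1115/36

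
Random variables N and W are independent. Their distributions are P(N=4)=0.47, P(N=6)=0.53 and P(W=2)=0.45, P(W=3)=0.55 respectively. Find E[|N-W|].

E[|N-W|] = Σ_n Σ_w |n-w| · P(N=n)P(W=w)
 = 2·0.2115 + 1·0.2585 + 4·0.2385 + 3·0.2915
 = 0.423 + 0.2585 + 0.954 + 0.8745
 = 2.51

2.51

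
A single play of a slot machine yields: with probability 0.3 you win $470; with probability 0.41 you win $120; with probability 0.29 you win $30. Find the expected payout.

E[payout] = 470·0.3 + 120·0.41 + 30·0.29
 = 141 + 49.2 + 8.7
 = 198.9

198.9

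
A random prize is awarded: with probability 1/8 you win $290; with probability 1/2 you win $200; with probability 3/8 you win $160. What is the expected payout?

E[payout] = 290·1/8 + 200·1/2 + 160·3/8
 = 145/4 + 100 + 60
 = 785/4

196.25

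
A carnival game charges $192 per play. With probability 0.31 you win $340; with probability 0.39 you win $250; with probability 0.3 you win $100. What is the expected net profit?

E[payout] = 340·0.31 + 250·0.39 + 100·0.3
 = 105.4 + 97.5 + 30
 = 232.9
Net = 232.9 - 192 = 40.9

40.9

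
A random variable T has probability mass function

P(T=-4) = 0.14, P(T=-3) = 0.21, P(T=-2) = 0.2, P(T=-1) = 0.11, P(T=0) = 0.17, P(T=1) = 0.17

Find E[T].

-1.53

E[T] = Σ t·P(T=t)
 = (-4)·0.14 + (-3)·0.21 + (-2)·0.2 + (-1)·0.11 + 0·0.17 + 1·0.17
 = (-0.56) + (-0.63) + (-0.4) + (-0.11) + 0 + 0.17
 = -1.53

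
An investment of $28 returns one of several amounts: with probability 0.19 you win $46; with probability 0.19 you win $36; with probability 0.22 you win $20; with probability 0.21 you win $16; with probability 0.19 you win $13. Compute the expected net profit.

-2.19

E[payout] = 46·0.19 + 36·0.19 + 20·0.22 + 16·0.21 + 13·0.19
 = 8.74 + 6.84 + 4.4 + 3.36 + 2.47
 = 25.81
Net = 25.81 - 28 = -2.19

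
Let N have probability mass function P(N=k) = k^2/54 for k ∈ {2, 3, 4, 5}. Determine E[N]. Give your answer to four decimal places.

4.1481

E[N] = Σ n·P(N=n)
 = 2·2/27 + 3·1/6 + 4·8/27 + 5·25/54
 = 4/27 + 1/2 + 32/27 + 125/54
 = 112/27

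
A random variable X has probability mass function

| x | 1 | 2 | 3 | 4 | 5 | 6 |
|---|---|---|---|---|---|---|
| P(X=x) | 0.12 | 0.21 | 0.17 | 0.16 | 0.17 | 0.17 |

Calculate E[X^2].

15.42

E[X^2] = Σ x^2·P(X=x)
 = 1·0.12 + 4·0.21 + 9·0.17 + 16·0.16 + 25·0.17 + 36·0.17
 = 0.12 + 0.84 + 1.53 + 2.56 + 4.25 + 6.12
 = 15.42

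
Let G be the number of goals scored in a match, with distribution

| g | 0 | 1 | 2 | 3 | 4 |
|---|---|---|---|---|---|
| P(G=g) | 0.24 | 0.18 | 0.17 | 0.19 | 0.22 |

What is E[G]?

E[G] = Σ g·P(G=g)
 = 0·0.24 + 1·0.18 + 2·0.17 + 3·0.19 + 4·0.22
 = 0 + 0.18 + 0.34 + 0.57 + 0.88
 = 1.97

1.97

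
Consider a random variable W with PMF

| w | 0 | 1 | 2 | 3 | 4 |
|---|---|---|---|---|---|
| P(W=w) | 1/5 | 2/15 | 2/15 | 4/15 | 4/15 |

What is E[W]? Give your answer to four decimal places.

2.2667

E[W] = Σ w·P(W=w)
 = 0·1/5 + 1·2/15 + 2·2/15 + 3·4/15 + 4·4/15
 = 0 + 2/15 + 4/15 + 4/5 + 16/15
 = 34/15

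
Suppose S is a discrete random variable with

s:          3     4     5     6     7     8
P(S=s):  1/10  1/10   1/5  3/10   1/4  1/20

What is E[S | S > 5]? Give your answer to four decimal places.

6.5833

P(S > 5) = 3/10 + 1/4 + 1/20 = 3/5.
E[S | S > 5] = [6·3/10 + 7·1/4 + 8·1/20] / (3/5)
 = 79/20 / (3/5)
 = 79/12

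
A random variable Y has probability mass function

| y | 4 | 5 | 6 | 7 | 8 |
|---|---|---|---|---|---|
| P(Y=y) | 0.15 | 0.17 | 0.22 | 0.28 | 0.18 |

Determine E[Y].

6.17

E[Y] = Σ y·P(Y=y)
 = 4·0.15 + 5·0.17 + 6·0.22 + 7·0.28 + 8·0.18
 = 0.6 + 0.85 + 1.32 + 1.96 + 1.44
 = 6.17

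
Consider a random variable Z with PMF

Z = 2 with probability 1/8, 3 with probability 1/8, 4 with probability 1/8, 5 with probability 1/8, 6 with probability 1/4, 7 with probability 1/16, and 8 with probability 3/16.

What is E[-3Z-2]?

-17.5625

E[-3Z-2] = Σ (-3z-2)·P(Z=z)
 = (-8)·1/8 + (-11)·1/8 + (-14)·1/8 + (-17)·1/8 + (-20)·1/4 + (-23)·1/16 + (-26)·3/16
 = (-1) + (-11/8) + (-7/4) + (-17/8) + (-5) + (-23/16) + (-39/8)
 = -281/16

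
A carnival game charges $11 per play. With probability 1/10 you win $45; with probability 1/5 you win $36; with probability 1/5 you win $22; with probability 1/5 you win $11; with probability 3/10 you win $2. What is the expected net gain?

E[payout] = 45·1/10 + 36·1/5 + 22·1/5 + 11·1/5 + 2·3/10
 = 9/2 + 36/5 + 22/5 + 11/5 + 3/5
 = 189/10
Net = 189/10 - 11 = 79/10

7.9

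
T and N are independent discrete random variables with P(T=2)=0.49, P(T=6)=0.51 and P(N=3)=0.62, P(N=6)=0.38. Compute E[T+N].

E[T+N] = Σ_t Σ_n (t+n) · P(T=t)P(N=n)
 = 5·0.3038 + 8·0.1862 + 9·0.3162 + 12·0.1938
 = 1.519 + 1.4896 + 2.8458 + 2.3256
 = 8.18

8.18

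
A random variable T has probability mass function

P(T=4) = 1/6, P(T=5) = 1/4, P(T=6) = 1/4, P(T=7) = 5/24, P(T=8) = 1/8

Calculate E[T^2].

36.125

E[T^2] = Σ t^2·P(T=t)
 = 16·1/6 + 25·1/4 + 36·1/4 + 49·5/24 + 64·1/8
 = 8/3 + 25/4 + 9 + 245/24 + 8
 = 289/8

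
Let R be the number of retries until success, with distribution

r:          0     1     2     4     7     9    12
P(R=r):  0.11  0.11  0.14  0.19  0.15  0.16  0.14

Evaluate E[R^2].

44.18

E[R^2] = Σ r^2·P(R=r)
 = 0·0.11 + 1·0.11 + 4·0.14 + 16·0.19 + 49·0.15 + 81·0.16 + 144·0.14
 = 0 + 0.11 + 0.56 + 3.04 + 7.35 + 12.96 + 20.16
 = 44.18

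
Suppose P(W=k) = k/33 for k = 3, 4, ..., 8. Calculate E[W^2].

E[W^2] = Σ w^2·P(W=w)
 = 9·1/11 + 16·4/33 + 25·5/33 + 36·2/11 + 49·7/33 + 64·8/33
 = 9/11 + 64/33 + 125/33 + 72/11 + 343/33 + 512/33
 = 39

39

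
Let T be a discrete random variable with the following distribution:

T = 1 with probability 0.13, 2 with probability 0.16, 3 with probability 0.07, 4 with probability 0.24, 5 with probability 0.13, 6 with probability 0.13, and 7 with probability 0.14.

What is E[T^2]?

E[T^2] = Σ t^2·P(T=t)
 = 1·0.13 + 4·0.16 + 9·0.07 + 16·0.24 + 25·0.13 + 36·0.13 + 49·0.14
 = 0.13 + 0.64 + 0.63 + 3.84 + 3.25 + 4.68 + 6.86
 = 20.03

20.03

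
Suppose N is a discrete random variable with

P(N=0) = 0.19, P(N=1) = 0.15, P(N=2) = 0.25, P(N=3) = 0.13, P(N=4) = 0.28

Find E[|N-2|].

E[|N-2|] = Σ |n-2|·P(N=n)
 = 2·0.19 + 1·0.15 + 0·0.25 + 1·0.13 + 2·0.28
 = 0.38 + 0.15 + 0 + 0.13 + 0.56
 = 1.22

1.22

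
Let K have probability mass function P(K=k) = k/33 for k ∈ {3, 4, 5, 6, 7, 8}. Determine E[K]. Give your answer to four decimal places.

E[K] = Σ k·P(K=k)
 = 3·1/11 + 4·4/33 + 5·5/33 + 6·2/11 + 7·7/33 + 8·8/33
 = 3/11 + 16/33 + 25/33 + 12/11 + 49/33 + 64/33
 = 199/33

6.0303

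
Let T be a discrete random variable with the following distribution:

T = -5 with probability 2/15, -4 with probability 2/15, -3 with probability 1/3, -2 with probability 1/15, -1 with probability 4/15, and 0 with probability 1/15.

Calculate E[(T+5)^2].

8

E[(T+5)^2] = Σ (t+5)^2·P(T=t)
 = 0·2/15 + 1·2/15 + 4·1/3 + 9·1/15 + 16·4/15 + 25·1/15
 = 0 + 2/15 + 4/3 + 3/5 + 64/15 + 5/3
 = 8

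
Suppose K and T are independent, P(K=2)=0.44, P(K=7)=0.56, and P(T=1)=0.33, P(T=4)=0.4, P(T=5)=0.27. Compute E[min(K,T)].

E[min(K,T)] = Σ_k Σ_t min(k,t) · P(K=k)P(T=t)
 = 1·0.1452 + 2·0.176 + 2·0.1188 + 1·0.1848 + 4·0.224 + 5·0.1512
 = 0.1452 + 0.352 + 0.2376 + 0.1848 + 0.896 + 0.756
 = 2.5716

2.5716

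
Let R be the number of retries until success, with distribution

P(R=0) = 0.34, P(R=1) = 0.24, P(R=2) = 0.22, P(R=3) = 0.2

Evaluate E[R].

1.28

E[R] = Σ r·P(R=r)
 = 0·0.34 + 1·0.24 + 2·0.22 + 3·0.2
 = 0 + 0.24 + 0.44 + 0.6
 = 1.28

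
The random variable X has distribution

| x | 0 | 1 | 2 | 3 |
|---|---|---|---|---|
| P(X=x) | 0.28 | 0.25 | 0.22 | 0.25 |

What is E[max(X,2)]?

E[max(X,2)] = Σ max(x,2)·P(X=x)
 = 2·0.28 + 2·0.25 + 2·0.22 + 3·0.25
 = 0.56 + 0.5 + 0.44 + 0.75
 = 2.25

2.25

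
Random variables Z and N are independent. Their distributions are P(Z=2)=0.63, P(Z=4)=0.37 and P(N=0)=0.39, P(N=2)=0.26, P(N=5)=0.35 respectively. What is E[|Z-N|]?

2.052

E[|Z-N|] = Σ_z Σ_n |z-n| · P(Z=z)P(N=n)
 = 2·0.2457 + 0·0.1638 + 3·0.2205 + 4·0.1443 + 2·0.0962 + 1·0.1295
 = 0.4914 + 0 + 0.6615 + 0.5772 + 0.1924 + 0.1295
 = 2.052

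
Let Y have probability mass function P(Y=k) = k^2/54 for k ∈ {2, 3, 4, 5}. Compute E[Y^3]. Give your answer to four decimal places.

81.9259

E[Y^3] = Σ y^3·P(Y=y)
 = 8·2/27 + 27·1/6 + 64·8/27 + 125·25/54
 = 16/27 + 9/2 + 512/27 + 3125/54
 = 2212/27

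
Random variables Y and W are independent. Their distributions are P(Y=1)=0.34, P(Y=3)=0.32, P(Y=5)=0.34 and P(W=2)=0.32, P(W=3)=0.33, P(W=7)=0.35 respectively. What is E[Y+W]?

7.08

E[Y+W] = Σ_y Σ_w (y+w) · P(Y=y)P(W=w)
 = 3·0.1088 + 4·0.1122 + 8·0.119 + 5·0.1024 + 6·0.1056 + 10·0.112 + 7·0.1088 + 8·0.1122 + 12·0.119
 = 0.3264 + 0.4488 + 0.952 + 0.512 + 0.6336 + 1.12 + 0.7616 + 0.8976 + 1.428
 = 7.08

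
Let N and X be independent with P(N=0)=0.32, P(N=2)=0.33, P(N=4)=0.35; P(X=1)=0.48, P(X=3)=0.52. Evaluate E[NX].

E[NX] = Σ_n Σ_x nx · P(N=n)P(X=x)
 = 0·0.1536 + 0·0.1664 + 2·0.1584 + 6·0.1716 + 4·0.168 + 12·0.182
 = 0 + 0 + 0.3168 + 1.0296 + 0.672 + 2.184
 = 4.2024

4.2024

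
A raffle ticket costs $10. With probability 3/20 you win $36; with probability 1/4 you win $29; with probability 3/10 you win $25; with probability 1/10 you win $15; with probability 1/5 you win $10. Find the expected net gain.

13.65

E[payout] = 36·3/20 + 29·1/4 + 25·3/10 + 15·1/10 + 10·1/5
 = 27/5 + 29/4 + 15/2 + 3/2 + 2
 = 473/20
Net = 473/20 - 10 = 273/20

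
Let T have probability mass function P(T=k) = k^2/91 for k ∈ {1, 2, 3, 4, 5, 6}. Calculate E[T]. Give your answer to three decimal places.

4.846

E[T] = Σ t·P(T=t)
 = 1·1/91 + 2·4/91 + 3·9/91 + 4·16/91 + 5·25/91 + 6·36/91
 = 1/91 + 8/91 + 27/91 + 64/91 + 125/91 + 216/91
 = 63/13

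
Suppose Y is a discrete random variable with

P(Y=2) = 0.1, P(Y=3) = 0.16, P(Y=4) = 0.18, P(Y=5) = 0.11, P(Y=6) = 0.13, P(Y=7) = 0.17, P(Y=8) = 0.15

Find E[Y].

5.12

E[Y] = Σ y·P(Y=y)
 = 2·0.1 + 3·0.16 + 4·0.18 + 5·0.11 + 6·0.13 + 7·0.17 + 8·0.15
 = 0.2 + 0.48 + 0.72 + 0.55 + 0.78 + 1.19 + 1.2
 = 5.12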